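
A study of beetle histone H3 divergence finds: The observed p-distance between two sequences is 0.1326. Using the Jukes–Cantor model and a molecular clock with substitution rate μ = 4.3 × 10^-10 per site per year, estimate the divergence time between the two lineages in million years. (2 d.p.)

d = −(3/4) ln(1 − 4p/3) = −0.75 ln(1 − 0.1768) = −0.75 ln(0.8232)
  = −0.75 × (-0.194556) = 0.145917 substitutions/site.
Under a molecular clock d = 2μt, so t = d/(2μ) = 0.145917 / (2 × 4.3 × 10^-10) = 169.67 million years.

169.67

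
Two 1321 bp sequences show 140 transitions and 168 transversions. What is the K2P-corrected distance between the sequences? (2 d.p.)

P = 140/1321 ≈ 0.10598 and Q = 168/1321 ≈ 0.127176.
Under the Kimura two-parameter model, d = −½ ln(1 − 2P − Q) − ¼ ln(1 − 2Q).
1 − 2P − Q = 0.660864, giving −½ ln(0.660864) = 0.207104.
1 − 2Q = 0.745648, giving −¼ ln(0.745648) = 0.073375.
d = 0.207104 + 0.073375 = 0.280479.

0.28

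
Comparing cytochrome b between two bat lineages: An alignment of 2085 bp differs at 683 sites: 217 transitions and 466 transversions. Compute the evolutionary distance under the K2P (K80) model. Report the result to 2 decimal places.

P = 217/2085 ≈ 0.104077 and Q = 466/2085 ≈ 0.223501.
Under the Kimura two-parameter model, d = −½ ln(1 − 2P − Q) − ¼ ln(1 − 2Q).
1 − 2P − Q = 0.568345, giving −½ ln(0.568345) = 0.282513.
1 − 2Q = 0.552998, giving −¼ ln(0.552998) = 0.148100.
d = 0.282513 + 0.148100 = 0.430613.

0.43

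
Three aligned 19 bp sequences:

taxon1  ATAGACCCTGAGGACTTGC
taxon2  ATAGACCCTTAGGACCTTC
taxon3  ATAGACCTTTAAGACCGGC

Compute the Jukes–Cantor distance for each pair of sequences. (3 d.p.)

taxon1–taxon2: 3/19 sites differ → p ≈ 0.157895, d = −0.75 ln(1 − 0.210527) = 0.177292 ≈ 0.177.
taxon1–taxon3: 5/19 sites differ → p ≈ 0.263158, d = −0.75 ln(1 − 0.350877) = 0.324100 ≈ 0.324.
taxon2–taxon3: 4/19 sites differ → p ≈ 0.210526, d = −0.75 ln(1 − 0.280701) = 0.247109 ≈ 0.247.

d(taxon1,taxon2) = 0.177, d(taxon1,taxon3) = 0.324, d(taxon2,taxon3) = 0.247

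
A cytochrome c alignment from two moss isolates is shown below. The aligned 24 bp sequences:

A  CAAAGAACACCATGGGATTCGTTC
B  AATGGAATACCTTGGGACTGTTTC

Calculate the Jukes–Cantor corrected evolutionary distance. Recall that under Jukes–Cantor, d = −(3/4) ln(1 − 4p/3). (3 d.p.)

0.441

The sequences differ at 8 of 24 sites (1, 3, 4, 8, 12, 18, 20, 21), so p = 8/24 ≈ 0.333333.
d = −(3/4) ln(1 − 4p/3) = −0.75 ln(1 − 0.444444) = −0.75 ln(0.555556)
  = −0.75 × (-0.587786) = 0.440840 substitutions/site.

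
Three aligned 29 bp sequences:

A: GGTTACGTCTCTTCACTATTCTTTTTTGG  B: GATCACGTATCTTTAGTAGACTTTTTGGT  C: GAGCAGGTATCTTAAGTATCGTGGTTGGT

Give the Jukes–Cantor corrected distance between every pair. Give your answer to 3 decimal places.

d(A,B) = 0.401, d(A,C) = 0.683, d(B,C) = 0.344

A–B: 9/29 sites differ → p ≈ 0.310345, d = −0.75 ln(1 − 0.413793) = 0.400562 ≈ 0.401.
A–C: 13/29 sites differ → p ≈ 0.448276, d = −0.75 ln(1 − 0.597701) = 0.682920 ≈ 0.683.
B–C: 8/29 sites differ → p ≈ 0.275862, d = −0.75 ln(1 − 0.367816) = 0.343931 ≈ 0.344.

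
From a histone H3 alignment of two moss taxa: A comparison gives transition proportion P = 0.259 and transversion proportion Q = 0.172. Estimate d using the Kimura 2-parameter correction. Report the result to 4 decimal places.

0.6910

Under the Kimura two-parameter model, d = −½ ln(1 − 2P − Q) − ¼ ln(1 − 2Q).
1 − 2P − Q = 0.31, giving −½ ln(0.31) = 0.585591.
1 − 2Q = 0.656, giving −¼ ln(0.656) = 0.105399.
d = 0.585591 + 0.105399 = 0.690990.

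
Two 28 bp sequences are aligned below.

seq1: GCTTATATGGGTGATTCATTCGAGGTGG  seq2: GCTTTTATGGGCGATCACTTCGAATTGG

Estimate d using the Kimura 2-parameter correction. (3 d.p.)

0.305

Of 28 sites, 3 differences are transitions and 4 are transversions, so P = 3/28 ≈ 0.107143 and Q = 4/28 ≈ 0.142857.
Under the Kimura two-parameter model, d = −½ ln(1 − 2P − Q) − ¼ ln(1 − 2Q).
1 − 2P − Q = 0.642857, giving −½ ln(0.642857) = 0.220916.
1 − 2Q = 0.714286, giving −¼ ln(0.714286) = 0.084118.
d = 0.220916 + 0.084118 = 0.305034.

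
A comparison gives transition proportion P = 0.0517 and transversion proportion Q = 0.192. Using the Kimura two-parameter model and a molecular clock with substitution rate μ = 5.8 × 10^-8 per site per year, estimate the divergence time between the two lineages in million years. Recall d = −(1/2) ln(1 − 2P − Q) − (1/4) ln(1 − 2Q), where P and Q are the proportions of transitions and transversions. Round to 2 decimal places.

2.55

Under the Kimura two-parameter model, d = −½ ln(1 − 2P − Q) − ¼ ln(1 − 2Q).
1 − 2P − Q = 0.7046, giving −½ ln(0.7046) = 0.175063.
1 − 2Q = 0.616, giving −¼ ln(0.616) = 0.121127.
d = 0.175063 + 0.121127 = 0.296190.
Under a molecular clock d = 2μt, so t = d/(2μ) = 0.296190 / (2 × 5.8 × 10^-8) = 2.55 million years.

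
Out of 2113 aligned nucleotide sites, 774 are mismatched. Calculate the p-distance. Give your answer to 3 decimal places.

0.366

p = 774/2113 = 0.366303… ≈ 0.366 (to 3 d.p.).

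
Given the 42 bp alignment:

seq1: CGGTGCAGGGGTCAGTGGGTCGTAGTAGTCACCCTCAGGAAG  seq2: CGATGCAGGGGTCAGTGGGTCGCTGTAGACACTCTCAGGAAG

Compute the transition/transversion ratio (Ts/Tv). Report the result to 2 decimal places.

1.50

Transitions are A↔G and C↔T; transversions are all other mismatches.
Transitions: 3. Transversions: 2.
R = 3/2 = 1.50.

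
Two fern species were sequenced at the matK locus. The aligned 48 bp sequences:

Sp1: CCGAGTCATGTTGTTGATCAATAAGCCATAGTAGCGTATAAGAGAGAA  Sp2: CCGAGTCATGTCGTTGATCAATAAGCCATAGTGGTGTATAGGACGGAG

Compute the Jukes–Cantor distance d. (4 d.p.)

0.1622

The sequences differ at 7 of 48 sites (12, 33, 35, 41, 44, 45, 48), so p = 7/48 ≈ 0.145833.
d = −(3/4) ln(1 − 4p/3) = −0.75 ln(1 − 0.194444) = −0.75 ln(0.805556)
  = −0.75 × (-0.216223) = 0.162167 substitutions/site.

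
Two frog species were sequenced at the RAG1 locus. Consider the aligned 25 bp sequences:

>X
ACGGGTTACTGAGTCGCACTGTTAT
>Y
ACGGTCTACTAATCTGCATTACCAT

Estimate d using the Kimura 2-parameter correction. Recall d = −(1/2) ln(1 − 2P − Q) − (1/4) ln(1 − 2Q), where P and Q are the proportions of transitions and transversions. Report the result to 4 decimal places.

Of 25 sites, 8 differences are transitions and 2 are transversions, so P = 8/25 = 0.32 and Q = 2/25 = 0.08.
Under the Kimura two-parameter model, d = −½ ln(1 − 2P − Q) − ¼ ln(1 − 2Q).
1 − 2P − Q = 0.28, giving −½ ln(0.28) = 0.636483.
1 − 2Q = 0.84, giving −¼ ln(0.84) = 0.043588.
d = 0.636483 + 0.043588 = 0.680071.

0.6801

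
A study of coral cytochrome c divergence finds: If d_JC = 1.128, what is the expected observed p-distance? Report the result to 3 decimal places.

p = (3/4)(1 − e^(−4d/3)) = 0.75 × (1 − e^(-1.504)) = 0.75 × (1 − 0.222239) = 0.583321.

0.583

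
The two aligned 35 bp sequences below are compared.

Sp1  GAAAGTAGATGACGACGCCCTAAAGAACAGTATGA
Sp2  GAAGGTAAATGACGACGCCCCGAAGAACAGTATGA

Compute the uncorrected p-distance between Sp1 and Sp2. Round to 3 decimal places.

The sequences differ at 4 of 35 positions (sites 4, 8, 21, 22).
p = 4/35 = 0.114285… ≈ 0.114 (to 3 d.p.).

0.114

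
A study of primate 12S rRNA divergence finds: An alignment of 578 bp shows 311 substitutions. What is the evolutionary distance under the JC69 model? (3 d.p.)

p = 311/578 ≈ 0.538062.
d = −(3/4) ln(1 − 4p/3) = −0.75 ln(1 − 0.717416) = −0.75 ln(0.282584)
  = −0.75 × (-1.263779) = 0.947834 substitutions/site.

0.948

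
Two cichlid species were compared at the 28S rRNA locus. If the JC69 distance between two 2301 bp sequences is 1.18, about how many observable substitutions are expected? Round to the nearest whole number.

1368

Invert JC69: p = (3/4)(1 − e^(−4d/3)) = 0.75 × (1 − e^(-1.573333)) = 0.75 × (1 − 0.207353) = 0.594485.
Expected differing sites = pL ≈ 0.594485 × 2301 = 1367.909985 ≈ 1368.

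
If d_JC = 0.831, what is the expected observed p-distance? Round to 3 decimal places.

p = (3/4)(1 − e^(−4d/3)) = 0.75 × (1 − e^(-1.108)) = 0.75 × (1 − 0.330219) = 0.502336.

0.502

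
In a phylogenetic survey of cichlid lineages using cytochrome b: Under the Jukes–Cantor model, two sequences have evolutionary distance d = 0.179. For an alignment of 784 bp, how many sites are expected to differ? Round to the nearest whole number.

125

Invert JC69: p = (3/4)(1 − e^(−4d/3)) = 0.75 × (1 − e^(-0.238667)) = 0.75 × (1 − 0.787677) = 0.159242.
Expected differing sites = pL ≈ 0.159242 × 784 = 124.845728 ≈ 125.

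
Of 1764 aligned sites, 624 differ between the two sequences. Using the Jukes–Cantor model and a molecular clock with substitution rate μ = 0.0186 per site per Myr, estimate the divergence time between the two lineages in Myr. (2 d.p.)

12.86

p = 624/1764 ≈ 0.353741.
d = −(3/4) ln(1 − 4p/3) = −0.75 ln(1 − 0.471655) = −0.75 ln(0.528345)
  = −0.75 × (-0.638006) = 0.478505 substitutions/site.
Under a molecular clock d = 2μt, so t = d/(2μ) = 0.478505 / (2 × 0.0186) = 12.86 Myr.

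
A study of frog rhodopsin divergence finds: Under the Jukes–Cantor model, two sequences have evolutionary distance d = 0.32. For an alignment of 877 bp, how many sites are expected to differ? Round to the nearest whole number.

Invert JC69: p = (3/4)(1 − e^(−4d/3)) = 0.75 × (1 − e^(-0.426667)) = 0.75 × (1 − 0.652681) = 0.260489.
Expected differing sites = pL ≈ 0.260489 × 877 = 228.448853 ≈ 228.

228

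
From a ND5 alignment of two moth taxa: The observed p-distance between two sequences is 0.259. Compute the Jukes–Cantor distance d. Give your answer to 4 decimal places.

d = −(3/4) ln(1 − 4p/3) = −0.75 ln(1 − 0.345333) = −0.75 ln(0.654667)
  = −0.75 × (-0.423629) = 0.317722 substitutions/site.

0.3177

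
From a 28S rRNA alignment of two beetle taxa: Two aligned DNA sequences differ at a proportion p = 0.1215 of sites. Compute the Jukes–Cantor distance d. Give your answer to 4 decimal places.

d = −(3/4) ln(1 − 4p/3) = −0.75 ln(1 − 0.162) = −0.75 ln(0.838)
  = −0.75 × (-0.176737) = 0.132553 substitutions/site.

0.1326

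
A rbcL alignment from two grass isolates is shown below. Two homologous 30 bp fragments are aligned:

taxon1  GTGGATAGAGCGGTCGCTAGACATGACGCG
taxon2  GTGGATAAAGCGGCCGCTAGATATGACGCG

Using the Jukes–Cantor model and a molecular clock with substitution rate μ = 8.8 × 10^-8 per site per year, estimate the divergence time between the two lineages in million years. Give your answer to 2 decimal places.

The sequences differ at 3 of 30 sites (8, 14, 22), so p = 3/30 = 0.1.
d = −(3/4) ln(1 − 4p/3) = −0.75 ln(1 − 0.133333) = −0.75 ln(0.866667)
  = −0.75 × (-0.143100) = 0.107325 substitutions/site.
Under a molecular clock d = 2μt, so t = d/(2μ) = 0.107325 / (2 × 8.8 × 10^-8) = 0.61 million years.

0.61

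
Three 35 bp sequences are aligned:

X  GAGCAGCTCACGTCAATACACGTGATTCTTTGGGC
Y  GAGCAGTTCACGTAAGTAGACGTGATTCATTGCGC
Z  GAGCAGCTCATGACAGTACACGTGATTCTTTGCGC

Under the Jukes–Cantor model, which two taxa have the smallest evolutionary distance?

X–Y: 6/35 differ, p = 0.171, d = 0.195.
X–Z: 4/35 differ, p = 0.114, d = 0.124.
Y–Z: 6/35 differ, p = 0.171, d = 0.195.
The smallest distance is between X and Z.

X and Z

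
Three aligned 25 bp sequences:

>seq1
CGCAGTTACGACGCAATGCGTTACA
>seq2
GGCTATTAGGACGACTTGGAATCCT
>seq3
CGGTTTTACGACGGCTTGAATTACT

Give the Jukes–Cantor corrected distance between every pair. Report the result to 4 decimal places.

seq1–seq2: 12/25 sites differ → p = 0.48, d = −0.75 ln(1 − 0.64) = 0.766238 ≈ 0.7662.
seq1–seq3: 9/25 sites differ → p = 0.36, d = −0.75 ln(1 − 0.48) = 0.490445 ≈ 0.4904.
seq2–seq3: 8/25 sites differ → p = 0.32, d = −0.75 ln(1 − 0.426667) = 0.417216 ≈ 0.4172.

d(seq1,seq2) = 0.7662, d(seq1,seq3) = 0.4904, d(seq2,seq3) = 0.4172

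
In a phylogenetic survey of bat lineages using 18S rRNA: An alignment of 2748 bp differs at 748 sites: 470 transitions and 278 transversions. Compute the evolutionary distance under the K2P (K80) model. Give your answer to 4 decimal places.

0.3493

P = 470/2748 ≈ 0.171033 and Q = 278/2748 ≈ 0.101164.
Under the Kimura two-parameter model, d = −½ ln(1 − 2P − Q) − ¼ ln(1 − 2Q).
1 − 2P − Q = 0.55677, giving −½ ln(0.55677) = 0.292802.
1 − 2Q = 0.797672, giving −¼ ln(0.797672) = 0.056514.
d = 0.292802 + 0.056514 = 0.349316.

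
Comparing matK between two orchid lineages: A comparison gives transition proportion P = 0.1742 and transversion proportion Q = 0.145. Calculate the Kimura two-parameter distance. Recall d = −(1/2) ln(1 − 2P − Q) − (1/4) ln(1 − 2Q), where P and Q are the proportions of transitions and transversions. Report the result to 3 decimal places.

0.426

Under the Kimura two-parameter model, d = −½ ln(1 − 2P − Q) − ¼ ln(1 − 2Q).
1 − 2P − Q = 0.5066, giving −½ ln(0.5066) = 0.340017.
1 − 2Q = 0.71, giving −¼ ln(0.71) = 0.085623.
d = 0.340017 + 0.085623 = 0.425640.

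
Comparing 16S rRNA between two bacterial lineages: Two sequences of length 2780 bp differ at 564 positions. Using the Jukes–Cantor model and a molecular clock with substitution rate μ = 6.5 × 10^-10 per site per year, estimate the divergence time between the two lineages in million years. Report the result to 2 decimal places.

p = 564/2780 ≈ 0.202878.
d = −(3/4) ln(1 − 4p/3) = −0.75 ln(1 − 0.270504) = −0.75 ln(0.729496)
  = −0.75 × (-0.315401) = 0.236551 substitutions/site.
Under a molecular clock d = 2μt, so t = d/(2μ) = 0.236551 / (2 × 6.5 × 10^-10) = 181.96 million years.

181.96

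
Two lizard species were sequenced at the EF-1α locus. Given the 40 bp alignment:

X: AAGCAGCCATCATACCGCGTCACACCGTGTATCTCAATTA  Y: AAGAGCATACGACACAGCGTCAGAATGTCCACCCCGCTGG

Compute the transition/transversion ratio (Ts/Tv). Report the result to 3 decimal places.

1.000

Transitions are A↔G and C↔T; transversions are all other mismatches.
Transitions: 10. Transversions: 10.
R = 10/10 = 1.000.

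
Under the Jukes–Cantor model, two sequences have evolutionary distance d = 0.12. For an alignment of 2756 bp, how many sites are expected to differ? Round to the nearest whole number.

306

Invert JC69: p = (3/4)(1 − e^(−4d/3)) = 0.75 × (1 − e^(-0.16)) = 0.75 × (1 − 0.852144) = 0.110892.
Expected differing sites = pL ≈ 0.110892 × 2756 = 305.618352 ≈ 306.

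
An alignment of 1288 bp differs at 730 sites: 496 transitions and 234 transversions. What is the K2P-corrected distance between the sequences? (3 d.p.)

P = 496/1288 ≈ 0.385093 and Q = 234/1288 ≈ 0.181677.
Under the Kimura two-parameter model, d = −½ ln(1 − 2P − Q) − ¼ ln(1 − 2Q).
1 − 2P − Q = 0.048137, giving −½ ln(0.048137) = 1.516852.
1 − 2Q = 0.636646, giving −¼ ln(0.636646) = 0.112885.
d = 1.516852 + 0.112885 = 1.629737.

1.630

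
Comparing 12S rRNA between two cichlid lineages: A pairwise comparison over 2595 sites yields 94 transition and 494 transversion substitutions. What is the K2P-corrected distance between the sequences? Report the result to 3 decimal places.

P = 94/2595 ≈ 0.036224 and Q = 494/2595 ≈ 0.190366.
Under the Kimura two-parameter model, d = −½ ln(1 − 2P − Q) − ¼ ln(1 − 2Q).
1 − 2P − Q = 0.737186, giving −½ ln(0.737186) = 0.152458.
1 − 2Q = 0.619268, giving −¼ ln(0.619268) = 0.119804.
d = 0.152458 + 0.119804 = 0.272262.

0.272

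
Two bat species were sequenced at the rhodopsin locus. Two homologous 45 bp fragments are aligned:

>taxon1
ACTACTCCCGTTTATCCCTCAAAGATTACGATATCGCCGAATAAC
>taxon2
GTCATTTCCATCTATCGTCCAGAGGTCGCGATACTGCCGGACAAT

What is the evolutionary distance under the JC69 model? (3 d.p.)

0.621

The sequences differ at 19 of 45 sites, so p = 19/45 ≈ 0.422222.
d = −(3/4) ln(1 − 4p/3) = −0.75 ln(1 − 0.562963) = −0.75 ln(0.437037)
  = −0.75 × (-0.827737) = 0.620803 substitutions/site.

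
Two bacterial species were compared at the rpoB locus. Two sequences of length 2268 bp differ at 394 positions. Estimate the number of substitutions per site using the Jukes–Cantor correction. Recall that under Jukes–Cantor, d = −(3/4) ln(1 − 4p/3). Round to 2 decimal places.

p = 394/2268 ≈ 0.173721.
d = −(3/4) ln(1 − 4p/3) = −0.75 ln(1 − 0.231628) = −0.75 ln(0.768372)
  = −0.75 × (-0.263481) = 0.197611 substitutions/site.

0.20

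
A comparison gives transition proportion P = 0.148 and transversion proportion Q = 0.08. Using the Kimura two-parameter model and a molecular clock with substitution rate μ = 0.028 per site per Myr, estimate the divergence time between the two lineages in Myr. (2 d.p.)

4.99

Under the Kimura two-parameter model, d = −½ ln(1 − 2P − Q) − ¼ ln(1 − 2Q).
1 − 2P − Q = 0.624, giving −½ ln(0.624) = 0.235802.
1 − 2Q = 0.84, giving −¼ ln(0.84) = 0.043588.
d = 0.235802 + 0.043588 = 0.279390.
Under a molecular clock d = 2μt, so t = d/(2μ) = 0.279390 / (2 × 0.028) = 4.99 Myr.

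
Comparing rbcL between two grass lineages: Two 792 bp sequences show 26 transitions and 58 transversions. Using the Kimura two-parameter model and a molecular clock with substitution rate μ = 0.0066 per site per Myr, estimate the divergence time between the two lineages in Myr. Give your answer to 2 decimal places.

8.66

P = 26/792 ≈ 0.032828 and Q = 58/792 ≈ 0.073232.
Under the Kimura two-parameter model, d = −½ ln(1 − 2P − Q) − ¼ ln(1 − 2Q).
1 − 2P − Q = 0.861112, giving −½ ln(0.861112) = 0.074765.
1 − 2Q = 0.853536, giving −¼ ln(0.853536) = 0.039592.
d = 0.074765 + 0.039592 = 0.114357.
Under a molecular clock d = 2μt, so t = d/(2μ) = 0.114357 / (2 × 0.0066) = 8.66 Myr.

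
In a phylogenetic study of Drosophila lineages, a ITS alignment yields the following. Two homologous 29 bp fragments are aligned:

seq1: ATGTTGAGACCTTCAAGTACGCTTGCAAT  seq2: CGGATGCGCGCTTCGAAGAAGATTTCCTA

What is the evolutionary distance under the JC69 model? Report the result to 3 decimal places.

0.878

The sequences differ at 15 of 29 sites, so p = 15/29 ≈ 0.517241.
d = −(3/4) ln(1 − 4p/3) = −0.75 ln(1 − 0.689655) = −0.75 ln(0.310345)
  = −0.75 × (-1.170071) = 0.877553 substitutions/site.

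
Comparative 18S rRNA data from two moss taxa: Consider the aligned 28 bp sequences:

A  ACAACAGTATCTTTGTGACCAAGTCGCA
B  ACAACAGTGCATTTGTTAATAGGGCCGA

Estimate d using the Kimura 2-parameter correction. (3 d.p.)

0.486

Of 28 sites, 4 differences are transitions and 6 are transversions, so P = 4/28 ≈ 0.142857 and Q = 6/28 ≈ 0.214286.
Under the Kimura two-parameter model, d = −½ ln(1 − 2P − Q) − ¼ ln(1 − 2Q).
1 − 2P − Q = 0.5, giving −½ ln(0.5) = 0.346574.
1 − 2Q = 0.571428, giving −¼ ln(0.571428) = 0.139904.
d = 0.346574 + 0.139904 = 0.486478.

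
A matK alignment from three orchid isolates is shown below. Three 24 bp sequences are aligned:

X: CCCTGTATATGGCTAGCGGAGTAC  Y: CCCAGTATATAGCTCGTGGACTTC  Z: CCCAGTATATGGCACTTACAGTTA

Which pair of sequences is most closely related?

X and Y

X–Y: 6/24 differ, p = 0.250, d = 0.304.
X–Z: 9/24 differ, p = 0.375, d = 0.520.
Y–Z: 7/24 differ, p = 0.292, d = 0.369.
The smallest distance is between X and Y.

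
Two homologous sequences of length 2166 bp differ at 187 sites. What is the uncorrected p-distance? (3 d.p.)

p = 187/2166 = 0.086334… ≈ 0.086 (to 3 d.p.).

0.086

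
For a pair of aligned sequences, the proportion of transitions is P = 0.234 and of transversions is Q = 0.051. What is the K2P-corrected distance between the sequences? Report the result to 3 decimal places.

0.393

Under the Kimura two-parameter model, d = −½ ln(1 − 2P − Q) − ¼ ln(1 − 2Q).
1 − 2P − Q = 0.481, giving −½ ln(0.481) = 0.365944.
1 − 2Q = 0.898, giving −¼ ln(0.898) = 0.026896.
d = 0.365944 + 0.026896 = 0.392840.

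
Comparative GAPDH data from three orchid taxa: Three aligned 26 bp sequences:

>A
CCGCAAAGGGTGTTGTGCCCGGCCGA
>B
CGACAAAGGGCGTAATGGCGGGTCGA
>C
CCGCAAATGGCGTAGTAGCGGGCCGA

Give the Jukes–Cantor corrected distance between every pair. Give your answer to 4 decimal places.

d(A,B) = 0.3961, d(A,C) = 0.2758, d(B,C) = 0.2758

A–B: 8/26 sites differ → p ≈ 0.307692, d = −0.75 ln(1 − 0.410256) = 0.396050 ≈ 0.3961.
A–C: 6/26 sites differ → p ≈ 0.230769, d = −0.75 ln(1 − 0.307692) = 0.275793 ≈ 0.2758.
B–C: 6/26 sites differ → p ≈ 0.230769, d = −0.75 ln(1 − 0.307692) = 0.275793 ≈ 0.2758.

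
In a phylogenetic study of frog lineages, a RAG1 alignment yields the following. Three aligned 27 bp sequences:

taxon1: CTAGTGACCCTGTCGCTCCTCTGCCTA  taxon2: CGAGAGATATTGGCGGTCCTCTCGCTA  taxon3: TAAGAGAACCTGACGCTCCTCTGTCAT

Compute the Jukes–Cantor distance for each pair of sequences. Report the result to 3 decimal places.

d(taxon1,taxon2) = 0.441, d(taxon1,taxon3) = 0.377, d(taxon2,taxon3) = 0.588

taxon1–taxon2: 9/27 sites differ → p ≈ 0.333333, d = −0.75 ln(1 − 0.444444) = 0.440839 ≈ 0.441.
taxon1–taxon3: 8/27 sites differ → p ≈ 0.296296, d = −0.75 ln(1 − 0.395061) = 0.376971 ≈ 0.377.
taxon2–taxon3: 11/27 sites differ → p ≈ 0.407407, d = −0.75 ln(1 − 0.543209) = 0.587647 ≈ 0.588.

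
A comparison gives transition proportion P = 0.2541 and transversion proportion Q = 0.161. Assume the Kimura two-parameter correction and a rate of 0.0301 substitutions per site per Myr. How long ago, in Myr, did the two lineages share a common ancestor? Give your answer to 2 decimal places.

Under the Kimura two-parameter model, d = −½ ln(1 − 2P − Q) − ¼ ln(1 − 2Q).
1 − 2P − Q = 0.3308, giving −½ ln(0.3308) = 0.553121.
1 − 2Q = 0.678, giving −¼ ln(0.678) = 0.097152.
d = 0.553121 + 0.097152 = 0.650273.
Under a molecular clock d = 2μt, so t = d/(2μ) = 0.650273 / (2 × 0.0301) = 10.80 Myr.

10.80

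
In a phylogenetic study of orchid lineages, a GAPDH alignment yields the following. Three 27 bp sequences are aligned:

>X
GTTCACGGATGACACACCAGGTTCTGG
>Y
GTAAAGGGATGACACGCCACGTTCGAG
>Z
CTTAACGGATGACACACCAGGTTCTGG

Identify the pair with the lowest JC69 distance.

X–Y: 7/27 differ, p = 0.259, d = 0.318.
X–Z: 2/27 differ, p = 0.074, d = 0.078.
Y–Z: 7/27 differ, p = 0.259, d = 0.318.
The smallest distance is between X and Z.

X and Z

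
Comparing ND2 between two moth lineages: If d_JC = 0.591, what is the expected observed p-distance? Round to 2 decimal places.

0.41

p = (3/4)(1 − e^(−4d/3)) = 0.75 × (1 − e^(-0.788)) = 0.75 × (1 − 0.454753) = 0.408935.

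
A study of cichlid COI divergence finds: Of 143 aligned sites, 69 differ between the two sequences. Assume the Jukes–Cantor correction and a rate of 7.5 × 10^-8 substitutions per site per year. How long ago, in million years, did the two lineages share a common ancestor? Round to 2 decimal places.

p = 69/143 ≈ 0.482517.
d = −(3/4) ln(1 − 4p/3) = −0.75 ln(1 − 0.643356) = −0.75 ln(0.356644)
  = −0.75 × (-1.031017) = 0.773263 substitutions/site.
Under a molecular clock d = 2μt, so t = d/(2μ) = 0.773263 / (2 × 7.5 × 10^-8) = 5.16 million years.

5.16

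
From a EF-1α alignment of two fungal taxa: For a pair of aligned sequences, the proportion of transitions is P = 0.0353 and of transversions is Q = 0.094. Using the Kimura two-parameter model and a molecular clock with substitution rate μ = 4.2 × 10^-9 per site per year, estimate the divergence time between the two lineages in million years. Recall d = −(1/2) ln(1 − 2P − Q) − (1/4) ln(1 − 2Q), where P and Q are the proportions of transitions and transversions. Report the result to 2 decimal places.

16.90

Under the Kimura two-parameter model, d = −½ ln(1 − 2P − Q) − ¼ ln(1 − 2Q).
1 − 2P − Q = 0.8354, giving −½ ln(0.8354) = 0.089922.
1 − 2Q = 0.812, giving −¼ ln(0.812) = 0.052064.
d = 0.089922 + 0.052064 = 0.141986.
Under a molecular clock d = 2μt, so t = d/(2μ) = 0.141986 / (2 × 4.2 × 10^-9) = 16.90 million years.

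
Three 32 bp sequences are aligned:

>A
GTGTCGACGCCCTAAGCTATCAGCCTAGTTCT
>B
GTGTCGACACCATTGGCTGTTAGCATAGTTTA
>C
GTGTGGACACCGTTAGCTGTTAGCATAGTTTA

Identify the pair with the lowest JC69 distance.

A–B: 9/32 differ, p = 0.281, d = 0.353.
A–C: 9/32 differ, p = 0.281, d = 0.353.
B–C: 3/32 differ, p = 0.094, d = 0.100.
The smallest distance is between B and C.

B and C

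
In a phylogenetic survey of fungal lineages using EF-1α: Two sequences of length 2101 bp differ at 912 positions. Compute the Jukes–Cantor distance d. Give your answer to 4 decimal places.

p = 912/2101 ≈ 0.434079.
d = −(3/4) ln(1 − 4p/3) = −0.75 ln(1 − 0.578772) = −0.75 ln(0.421228)
  = −0.75 × (-0.864581) = 0.648436 substitutions/site.

0.6484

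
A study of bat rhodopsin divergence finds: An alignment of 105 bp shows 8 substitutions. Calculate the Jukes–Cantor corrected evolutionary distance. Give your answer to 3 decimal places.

p = 8/105 ≈ 0.07619.
d = −(3/4) ln(1 − 4p/3) = −0.75 ln(1 − 0.101587) = −0.75 ln(0.898413)
  = −0.75 × (-0.107125) = 0.080344 substitutions/site.

0.080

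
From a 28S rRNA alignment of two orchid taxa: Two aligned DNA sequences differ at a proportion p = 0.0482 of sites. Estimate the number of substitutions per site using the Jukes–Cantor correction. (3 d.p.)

d = −(3/4) ln(1 − 4p/3) = −0.75 ln(1 − 0.064267) = −0.75 ln(0.935733)
  = −0.75 × (-0.066425) = 0.049819 substitutions/site.

0.050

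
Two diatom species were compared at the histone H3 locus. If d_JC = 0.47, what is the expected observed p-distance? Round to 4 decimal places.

p = (3/4)(1 − e^(−4d/3)) = 0.75 × (1 − e^(-0.626667)) = 0.75 × (1 − 0.534370) = 0.349223.

0.3492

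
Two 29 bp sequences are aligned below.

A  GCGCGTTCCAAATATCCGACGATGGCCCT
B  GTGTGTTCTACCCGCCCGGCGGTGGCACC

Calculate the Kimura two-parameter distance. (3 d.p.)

0.702

Of 29 sites, 9 differences are transitions and 3 are transversions, so P = 9/29 ≈ 0.310345 and Q = 3/29 ≈ 0.103448.
Under the Kimura two-parameter model, d = −½ ln(1 − 2P − Q) − ¼ ln(1 − 2Q).
1 − 2P − Q = 0.275862, giving −½ ln(0.275862) = 0.643927.
1 − 2Q = 0.793104, giving −¼ ln(0.793104) = 0.057950.
d = 0.643927 + 0.057950 = 0.701877.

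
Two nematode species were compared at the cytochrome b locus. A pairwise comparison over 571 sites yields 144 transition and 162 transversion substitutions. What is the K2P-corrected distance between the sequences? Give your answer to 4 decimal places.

0.9853

P = 144/571 ≈ 0.252189 and Q = 162/571 ≈ 0.283713.
Under the Kimura two-parameter model, d = −½ ln(1 − 2P − Q) − ¼ ln(1 − 2Q).
1 − 2P − Q = 0.211909, giving −½ ln(0.211909) = 0.775799.
1 − 2Q = 0.432574, giving −¼ ln(0.432574) = 0.209500.
d = 0.775799 + 0.209500 = 0.985299.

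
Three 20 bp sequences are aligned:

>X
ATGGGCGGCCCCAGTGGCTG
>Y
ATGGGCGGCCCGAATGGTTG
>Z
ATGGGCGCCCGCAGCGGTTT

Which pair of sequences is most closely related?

X and Y

X–Y: 3/20 differ, p = 0.150, d = 0.167.
X–Z: 5/20 differ, p = 0.250, d = 0.304.
Y–Z: 6/20 differ, p = 0.300, d = 0.383.
The smallest distance is between X and Y.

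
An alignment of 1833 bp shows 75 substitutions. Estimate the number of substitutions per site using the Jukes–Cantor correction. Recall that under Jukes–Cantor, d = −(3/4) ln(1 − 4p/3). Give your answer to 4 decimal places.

p = 75/1833 ≈ 0.040917.
d = −(3/4) ln(1 − 4p/3) = −0.75 ln(1 − 0.054556) = −0.75 ln(0.945444)
  = −0.75 × (-0.056101) = 0.042076 substitutions/site.

0.0421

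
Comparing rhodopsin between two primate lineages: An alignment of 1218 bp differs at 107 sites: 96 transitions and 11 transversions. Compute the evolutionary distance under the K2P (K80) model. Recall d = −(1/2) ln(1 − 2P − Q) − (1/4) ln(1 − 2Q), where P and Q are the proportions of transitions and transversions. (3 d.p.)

P = 96/1218 ≈ 0.078818 and Q = 11/1218 ≈ 0.009031.
Under the Kimura two-parameter model, d = −½ ln(1 − 2P − Q) − ¼ ln(1 − 2Q).
1 − 2P − Q = 0.833333, giving −½ ln(0.833333) = 0.091161.
1 − 2Q = 0.981938, giving −¼ ln(0.981938) = 0.004557.
d = 0.091161 + 0.004557 = 0.095718.

0.096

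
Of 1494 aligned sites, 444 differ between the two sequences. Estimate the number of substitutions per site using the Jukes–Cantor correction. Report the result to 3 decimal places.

0.378

p = 444/1494 ≈ 0.297189.
d = −(3/4) ln(1 − 4p/3) = −0.75 ln(1 − 0.396252) = −0.75 ln(0.603748)
  = −0.75 × (-0.504598) = 0.378449 substitutions/site.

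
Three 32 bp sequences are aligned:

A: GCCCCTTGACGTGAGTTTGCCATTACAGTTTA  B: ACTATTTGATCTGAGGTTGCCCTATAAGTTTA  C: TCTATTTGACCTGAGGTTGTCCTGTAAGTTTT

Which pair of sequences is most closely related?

A–B: 11/32 differ, p = 0.344, d = 0.460.
A–C: 12/32 differ, p = 0.375, d = 0.520.
B–C: 5/32 differ, p = 0.156, d = 0.175.
The smallest distance is between B and C.

B and C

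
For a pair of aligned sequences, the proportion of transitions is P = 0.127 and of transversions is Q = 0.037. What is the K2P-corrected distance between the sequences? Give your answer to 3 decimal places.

0.191

Under the Kimura two-parameter model, d = −½ ln(1 − 2P − Q) − ¼ ln(1 − 2Q).
1 − 2P − Q = 0.709, giving −½ ln(0.709) = 0.171950.
1 − 2Q = 0.926, giving −¼ ln(0.926) = 0.019220.
d = 0.171950 + 0.019220 = 0.191170.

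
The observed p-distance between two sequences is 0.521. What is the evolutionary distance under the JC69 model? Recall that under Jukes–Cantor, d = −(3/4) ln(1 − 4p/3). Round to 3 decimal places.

d = −(3/4) ln(1 − 4p/3) = −0.75 ln(1 − 0.694667) = −0.75 ln(0.305333)
  = −0.75 × (-1.186352) = 0.889764 substitutions/site.

0.890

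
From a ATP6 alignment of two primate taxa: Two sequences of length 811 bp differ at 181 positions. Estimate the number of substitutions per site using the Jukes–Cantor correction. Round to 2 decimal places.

0.26

p = 181/811 ≈ 0.223181.
d = −(3/4) ln(1 − 4p/3) = −0.75 ln(1 − 0.297575) = −0.75 ln(0.702425)
  = −0.75 × (-0.353217) = 0.264913 substitutions/site.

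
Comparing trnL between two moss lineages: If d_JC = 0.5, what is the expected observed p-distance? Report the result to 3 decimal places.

p = (3/4)(1 − e^(−4d/3)) = 0.75 × (1 − e^(-0.666667)) = 0.75 × (1 − 0.513417) = 0.364937.

0.365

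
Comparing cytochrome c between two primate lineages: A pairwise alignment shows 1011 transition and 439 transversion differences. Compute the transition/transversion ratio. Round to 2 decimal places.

2.30

R = 1011/439 = 2.302961… ≈ 2.30 (to 2 d.p.).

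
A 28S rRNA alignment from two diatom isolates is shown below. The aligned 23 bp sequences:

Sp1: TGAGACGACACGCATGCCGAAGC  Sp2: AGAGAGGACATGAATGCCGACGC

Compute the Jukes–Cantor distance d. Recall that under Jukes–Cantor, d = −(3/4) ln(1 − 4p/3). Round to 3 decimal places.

0.257

The sequences differ at 5 of 23 sites (1, 6, 11, 13, 21), so p = 5/23 ≈ 0.217391.
d = −(3/4) ln(1 − 4p/3) = −0.75 ln(1 − 0.289855) = −0.75 ln(0.710145)
  = −0.75 × (-0.342286) = 0.256715 substitutions/site.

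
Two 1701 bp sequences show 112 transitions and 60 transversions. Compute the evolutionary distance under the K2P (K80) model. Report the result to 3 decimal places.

P = 112/1701 ≈ 0.065844 and Q = 60/1701 ≈ 0.035273.
Under the Kimura two-parameter model, d = −½ ln(1 − 2P − Q) − ¼ ln(1 − 2Q).
1 − 2P − Q = 0.833039, giving −½ ln(0.833039) = 0.091337.
1 − 2Q = 0.929454, giving −¼ ln(0.929454) = 0.018289.
d = 0.091337 + 0.018289 = 0.109626.

0.110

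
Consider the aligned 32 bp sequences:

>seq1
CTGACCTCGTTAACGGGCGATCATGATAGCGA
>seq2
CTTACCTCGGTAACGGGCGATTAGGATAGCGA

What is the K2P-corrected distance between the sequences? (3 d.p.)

Of 32 sites, 1 differences are transitions and 3 are transversions, so P = 1/32 = 0.03125 and Q = 3/32 = 0.09375.
Under the Kimura two-parameter model, d = −½ ln(1 − 2P − Q) − ¼ ln(1 − 2Q).
1 − 2P − Q = 0.84375, giving −½ ln(0.84375) = 0.084950.
1 − 2Q = 0.8125, giving −¼ ln(0.8125) = 0.051910.
d = 0.084950 + 0.051910 = 0.136860.

0.137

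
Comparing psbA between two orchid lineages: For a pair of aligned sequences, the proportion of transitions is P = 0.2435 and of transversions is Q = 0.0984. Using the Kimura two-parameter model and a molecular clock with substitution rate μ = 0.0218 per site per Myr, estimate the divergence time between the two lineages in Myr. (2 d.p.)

Under the Kimura two-parameter model, d = −½ ln(1 − 2P − Q) − ¼ ln(1 − 2Q).
1 − 2P − Q = 0.4146, giving −½ ln(0.4146) = 0.440221.
1 − 2Q = 0.8032, giving −¼ ln(0.8032) = 0.054788.
d = 0.440221 + 0.054788 = 0.495009.
Under a molecular clock d = 2μt, so t = d/(2μ) = 0.495009 / (2 × 0.0218) = 11.35 Myr.

11.35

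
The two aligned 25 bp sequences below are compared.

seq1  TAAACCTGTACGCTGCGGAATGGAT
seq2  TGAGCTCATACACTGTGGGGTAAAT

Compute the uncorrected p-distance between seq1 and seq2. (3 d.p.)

The sequences differ at 11 of 25 positions.
p = 11/25 = 0.440.

0.440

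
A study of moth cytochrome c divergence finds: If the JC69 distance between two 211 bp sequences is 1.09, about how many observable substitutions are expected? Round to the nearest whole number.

Invert JC69: p = (3/4)(1 − e^(−4d/3)) = 0.75 × (1 − e^(-1.453333)) = 0.75 × (1 − 0.233790) = 0.574658.
Expected differing sites = pL ≈ 0.574658 × 211 = 121.252838 ≈ 121.

121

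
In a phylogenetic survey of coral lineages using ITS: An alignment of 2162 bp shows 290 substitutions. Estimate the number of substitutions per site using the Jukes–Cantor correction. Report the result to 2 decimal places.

0.15

p = 290/2162 ≈ 0.134135.
d = −(3/4) ln(1 − 4p/3) = −0.75 ln(1 − 0.178847) = −0.75 ln(0.821153)
  = −0.75 × (-0.197046) = 0.147785 substitutions/site.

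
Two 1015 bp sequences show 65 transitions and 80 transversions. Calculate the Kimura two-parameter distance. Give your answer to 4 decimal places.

P = 65/1015 ≈ 0.064039 and Q = 80/1015 ≈ 0.078818.
Under the Kimura two-parameter model, d = −½ ln(1 − 2P − Q) − ¼ ln(1 − 2Q).
1 − 2P − Q = 0.793104, giving −½ ln(0.793104) = 0.115900.
1 − 2Q = 0.842364, giving −¼ ln(0.842364) = 0.042886.
d = 0.115900 + 0.042886 = 0.158786.

0.1588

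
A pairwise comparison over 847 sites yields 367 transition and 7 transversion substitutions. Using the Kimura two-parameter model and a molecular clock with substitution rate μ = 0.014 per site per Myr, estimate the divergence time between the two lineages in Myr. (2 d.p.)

P = 367/847 ≈ 0.433294 and Q = 7/847 ≈ 0.008264.
Under the Kimura two-parameter model, d = −½ ln(1 − 2P − Q) − ¼ ln(1 − 2Q).
1 − 2P − Q = 0.125148, giving −½ ln(0.125148) = 1.039129.
1 − 2Q = 0.983472, giving −¼ ln(0.983472) = 0.004167.
d = 1.039129 + 0.004167 = 1.043296.
Under a molecular clock d = 2μt, so t = d/(2μ) = 1.043296 / (2 × 0.014) = 37.26 Myr.

37.26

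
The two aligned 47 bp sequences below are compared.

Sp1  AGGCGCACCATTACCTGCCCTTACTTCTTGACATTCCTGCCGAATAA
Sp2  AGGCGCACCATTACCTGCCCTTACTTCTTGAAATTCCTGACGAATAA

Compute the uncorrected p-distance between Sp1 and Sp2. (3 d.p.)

0.043

The sequences differ at 2 of 47 positions (sites 32, 40).
p = 2/47 = 0.042553… ≈ 0.043 (to 3 d.p.).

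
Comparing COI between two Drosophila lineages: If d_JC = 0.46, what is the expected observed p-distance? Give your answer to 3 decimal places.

0.344

p = (3/4)(1 − e^(−4d/3)) = 0.75 × (1 − e^(-0.613333)) = 0.75 × (1 − 0.541543) = 0.343843.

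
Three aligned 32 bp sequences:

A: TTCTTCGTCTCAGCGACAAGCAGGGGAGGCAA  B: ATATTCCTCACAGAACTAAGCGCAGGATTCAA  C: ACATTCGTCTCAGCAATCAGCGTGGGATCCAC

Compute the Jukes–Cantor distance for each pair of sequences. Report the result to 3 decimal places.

d(A,B) = 0.585, d(A,C) = 0.460, d(B,C) = 0.404

A–B: 13/32 sites differ → p = 0.40625, d = −0.75 ln(1 − 0.541667) = 0.585119 ≈ 0.585.
A–C: 11/32 sites differ → p = 0.34375, d = −0.75 ln(1 − 0.458333) = 0.459828 ≈ 0.460.
B–C: 10/32 sites differ → p = 0.3125, d = −0.75 ln(1 − 0.416667) = 0.404248 ≈ 0.404.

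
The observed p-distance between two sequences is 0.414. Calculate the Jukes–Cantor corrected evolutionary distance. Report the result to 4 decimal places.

0.6022

d = −(3/4) ln(1 − 4p/3) = −0.75 ln(1 − 0.552) = −0.75 ln(0.448)
  = −0.75 × (-0.802962) = 0.602222 substitutions/site.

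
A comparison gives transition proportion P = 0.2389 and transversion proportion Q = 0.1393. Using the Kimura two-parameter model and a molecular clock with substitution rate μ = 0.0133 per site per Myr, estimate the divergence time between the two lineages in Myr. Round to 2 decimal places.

21.11

Under the Kimura two-parameter model, d = −½ ln(1 − 2P − Q) − ¼ ln(1 − 2Q).
1 − 2P − Q = 0.3829, giving −½ ln(0.3829) = 0.479991.
1 − 2Q = 0.7214, giving −¼ ln(0.7214) = 0.081640.
d = 0.479991 + 0.081640 = 0.561631.
Under a molecular clock d = 2μt, so t = d/(2μ) = 0.561631 / (2 × 0.0133) = 21.11 Myr.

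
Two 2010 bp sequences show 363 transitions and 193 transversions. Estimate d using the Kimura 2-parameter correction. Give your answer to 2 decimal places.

0.36

P = 363/2010 ≈ 0.180597 and Q = 193/2010 ≈ 0.09602.
Under the Kimura two-parameter model, d = −½ ln(1 − 2P − Q) − ¼ ln(1 − 2Q).
1 − 2P − Q = 0.542786, giving −½ ln(0.542786) = 0.305520.
1 − 2Q = 0.80796, giving −¼ ln(0.80796) = 0.053311.
d = 0.305520 + 0.053311 = 0.358831.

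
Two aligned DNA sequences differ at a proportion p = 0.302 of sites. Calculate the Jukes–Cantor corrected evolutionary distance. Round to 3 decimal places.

0.386

d = −(3/4) ln(1 − 4p/3) = −0.75 ln(1 − 0.402667) = −0.75 ln(0.597333)
  = −0.75 × (-0.515281) = 0.386461 substitutions/site.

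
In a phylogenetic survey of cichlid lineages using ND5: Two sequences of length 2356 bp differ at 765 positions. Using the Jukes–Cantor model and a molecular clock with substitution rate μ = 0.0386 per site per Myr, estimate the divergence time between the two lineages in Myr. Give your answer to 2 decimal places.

p = 765/2356 ≈ 0.324703.
d = −(3/4) ln(1 − 4p/3) = −0.75 ln(1 − 0.432937) = −0.75 ln(0.567063)
  = −0.75 × (-0.567285) = 0.425464 substitutions/site.
Under a molecular clock d = 2μt, so t = d/(2μ) = 0.425464 / (2 × 0.0386) = 5.51 Myr.

5.51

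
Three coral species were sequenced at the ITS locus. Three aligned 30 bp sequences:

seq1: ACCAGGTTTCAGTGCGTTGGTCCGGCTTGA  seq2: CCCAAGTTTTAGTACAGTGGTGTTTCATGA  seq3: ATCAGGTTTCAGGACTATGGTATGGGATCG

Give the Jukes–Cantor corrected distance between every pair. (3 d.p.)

d(seq1,seq2) = 0.503, d(seq1,seq3) = 0.503, d(seq2,seq3) = 0.647

seq1–seq2: 11/30 sites differ → p ≈ 0.366667, d = −0.75 ln(1 − 0.488889) = 0.503376 ≈ 0.503.
seq1–seq3: 11/30 sites differ → p ≈ 0.366667, d = −0.75 ln(1 − 0.488889) = 0.503376 ≈ 0.503.
seq2–seq3: 13/30 sites differ → p ≈ 0.433333, d = −0.75 ln(1 − 0.577777) = 0.646666 ≈ 0.647.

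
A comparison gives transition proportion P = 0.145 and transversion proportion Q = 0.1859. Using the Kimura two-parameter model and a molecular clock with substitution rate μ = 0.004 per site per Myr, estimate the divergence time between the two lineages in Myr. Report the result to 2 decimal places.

Under the Kimura two-parameter model, d = −½ ln(1 − 2P − Q) − ¼ ln(1 − 2Q).
1 − 2P − Q = 0.5241, giving −½ ln(0.5241) = 0.323036.
1 − 2Q = 0.6282, giving −¼ ln(0.6282) = 0.116224.
d = 0.323036 + 0.116224 = 0.439260.
Under a molecular clock d = 2μt, so t = d/(2μ) = 0.439260 / (2 × 0.004) = 54.91 Myr.

54.91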